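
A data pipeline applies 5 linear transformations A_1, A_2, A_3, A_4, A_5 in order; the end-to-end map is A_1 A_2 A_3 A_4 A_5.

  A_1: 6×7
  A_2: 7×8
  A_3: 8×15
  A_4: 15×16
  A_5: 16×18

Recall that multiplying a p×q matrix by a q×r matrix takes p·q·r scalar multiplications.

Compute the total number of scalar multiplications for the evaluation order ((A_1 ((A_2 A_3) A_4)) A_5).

4920

(A_2 A_3): 7×8 by 8×15 → 7×15, cost 7·8·15 = 840
((A_2 A_3) A_4): 7×15 by 15×16 → 7×16, cost 7·15·16 = 1680; cumulative 2520
(A_1 ((A_2 A_3) A_4)): 6×7 by 7×16 → 6×16, cost 6·7·16 = 672; cumulative 3192
((A_1 ((A_2 A_3) A_4)) A_5): 6×16 by 16×18 → 6×18, cost 6·16·18 = 1728; cumulative 4920
Total: 4920 scalar multiplications.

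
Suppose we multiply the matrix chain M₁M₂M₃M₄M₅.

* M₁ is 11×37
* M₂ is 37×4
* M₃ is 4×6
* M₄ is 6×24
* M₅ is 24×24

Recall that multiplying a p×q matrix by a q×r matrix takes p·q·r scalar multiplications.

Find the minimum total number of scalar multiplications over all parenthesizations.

Adjacent pairs: M₁M₂ = 11·37·4 = 1628; M₂M₃ = 37·4·6 = 888; M₃M₄ = 4·6·24 = 576; M₄M₅ = 6·24·24 = 3456.
Length 3: M₁..M₃: k=1: 0+888+11·37·6=3330; k=2: 1628+0+11·4·6=1892 → min 1892 | M₂..M₄: k=2: 0+576+37·4·24=4128; k=3: 888+0+37·6·24=6216 → min 4128 | M₃..M₅: k=3: 0+3456+4·6·24=4032; k=4: 576+0+4·24·24=2880 → min 2880.
Length 4: M₁..M₄: k=1: 0+4128+11·37·24=13896; k=2: 1628+576+11·4·24=3260; k=3: 1892+0+11·6·24=3476 → min 3260 | M₂..M₅: k=2: 0+2880+37·4·24=6432; k=3: 888+3456+37·6·24=9672; k=4: 4128+0+37·24·24=25440 → min 6432.
Length 5: M₁..M₅: k=1: 0+6432+11·37·24=16200; k=2: 1628+2880+11·4·24=5564; k=3: 1892+3456+11·6·24=6932; k=4: 3260+0+11·24·24=9596 → min 5564.
Optimal order: ((M₁M₂)((M₃M₄)M₅)) with cost 5564.

5564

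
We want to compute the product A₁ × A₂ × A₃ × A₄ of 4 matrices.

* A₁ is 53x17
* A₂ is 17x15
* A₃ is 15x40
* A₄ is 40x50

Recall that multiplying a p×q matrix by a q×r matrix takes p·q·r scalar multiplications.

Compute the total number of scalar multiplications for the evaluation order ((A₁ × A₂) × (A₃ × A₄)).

(A₁ × A₂): 53×17 by 17×15 → 53×15, cost 53·17·15 = 13515
(A₃ × A₄): 15×40 by 40×50 → 15×50, cost 15·40·50 = 30000
((A₁ × A₂) × (A₃ × A₄)): 53×15 by 15×50 → 53×50, cost 53·15·50 = 39750; cumulative 83265
Total: 83265 scalar multiplications.

83265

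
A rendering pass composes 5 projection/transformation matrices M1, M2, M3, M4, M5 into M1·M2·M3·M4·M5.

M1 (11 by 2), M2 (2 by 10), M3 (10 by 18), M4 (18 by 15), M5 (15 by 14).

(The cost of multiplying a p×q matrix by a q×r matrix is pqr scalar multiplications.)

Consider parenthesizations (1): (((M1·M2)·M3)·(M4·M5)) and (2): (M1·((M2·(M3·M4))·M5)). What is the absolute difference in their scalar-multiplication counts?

5024

Order (1) = (((M1·M2)·M3)·(M4·M5)): (M1·M2): 11×2 by 2×10 → 11×10, cost 11·2·10 = 220; ((M1·M2)·M3): 11×10 by 10×18 → 11×18, cost 11·10·18 = 1980; cumulative 2200; (M4·M5): 18×15 by 15×14 → 18×14, cost 18·15·14 = 3780; (((M1·M2)·M3)·(M4·M5)): 11×18 by 18×14 → 11×14, cost 11·18·14 = 2772; cumulative 8752. Total 8752.
Order (2) = (M1·((M2·(M3·M4))·M5)): (M3·M4): 10×18 by 18×15 → 10×15, cost 10·18·15 = 2700; (M2·(M3·M4)): 2×10 by 10×15 → 2×15, cost 2·10·15 = 300; cumulative 3000; ((M2·(M3·M4))·M5): 2×15 by 15×14 → 2×14, cost 2·15·14 = 420; cumulative 3420; (M1·((M2·(M3·M4))·M5)): 11×2 by 2×14 → 11×14, cost 11·2·14 = 308; cumulative 3728. Total 3728.
Difference: |8752 − 3728| = 5024.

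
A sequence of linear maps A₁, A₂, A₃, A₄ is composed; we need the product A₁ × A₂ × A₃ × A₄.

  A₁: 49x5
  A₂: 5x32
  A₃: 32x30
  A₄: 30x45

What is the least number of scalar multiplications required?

22575

Adjacent pairs: A₁A₂ = 49·5·32 = 7840; A₂A₃ = 5·32·30 = 4800; A₃A₄ = 32·30·45 = 43200.
Length 3: A₁..A₃: k=1: 0+4800+49·5·30=12150; k=2: 7840+0+49·32·30=54880 → min 12150 | A₂..A₄: k=2: 0+43200+5·32·45=50400; k=3: 4800+0+5·30·45=11550 → min 11550.
Length 4: A₁..A₄: k=1: 0+11550+49·5·45=22575; k=2: 7840+43200+49·32·45=121600; k=3: 12150+0+49·30·45=78300 → min 22575.
Optimal order: (A₁ × ((A₂ × A₃) × A₄)) with cost 22575.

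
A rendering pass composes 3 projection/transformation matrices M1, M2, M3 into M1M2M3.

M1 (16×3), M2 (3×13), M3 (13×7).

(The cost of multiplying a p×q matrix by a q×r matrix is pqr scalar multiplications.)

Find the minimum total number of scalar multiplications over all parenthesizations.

Order (M1(M2M3)): (M2M3): 3×13 by 13×7 → 3×7, cost 3·13·7 = 273; (M1(M2M3)): 16×3 by 3×7 → 16×7, cost 16·3·7 = 336; cumulative 609. Total 609.
Order ((M1M2)M3): (M1M2): 16×3 by 3×13 → 16×13, cost 16·3·13 = 624; ((M1M2)M3): 16×13 by 13×7 → 16×7, cost 16·13·7 = 1456; cumulative 2080. Total 2080.
Minimum: 609.

609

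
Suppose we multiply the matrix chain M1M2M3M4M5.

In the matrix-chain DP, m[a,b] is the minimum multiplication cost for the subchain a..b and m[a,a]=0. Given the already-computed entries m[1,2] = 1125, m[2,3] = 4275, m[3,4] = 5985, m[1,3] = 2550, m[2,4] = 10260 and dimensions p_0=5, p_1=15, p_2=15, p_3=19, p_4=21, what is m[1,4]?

m[1,4] = min over k∈[1,3] of m[1,k]+m[k+1,4]+p_{0}·p_k·p_{4}.
k=1: 0 + 10260 + 5·15·21 = 11835; k=2: 1125 + 5985 + 5·15·21 = 8685; k=3: 2550 + 0 + 5·19·21 = 4545.
Minimum: 4545 at k=3.

4545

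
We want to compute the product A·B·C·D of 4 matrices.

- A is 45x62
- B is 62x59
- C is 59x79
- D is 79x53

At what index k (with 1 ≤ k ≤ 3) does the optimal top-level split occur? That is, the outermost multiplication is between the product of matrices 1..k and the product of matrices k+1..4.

2

Adjacent pairs: AB = 45·62·59 = 164610; BC = 62·59·79 = 288982; CD = 59·79·53 = 247033.
Length 3: A..C: k=1: 0+288982+45·62·79=509392; k=2: 164610+0+45·59·79=374355 → min 374355 | B..D: k=2: 0+247033+62·59·53=440907; k=3: 288982+0+62·79·53=548576 → min 440907.
Top-level splits: k=1: (A..A)·(B..D) → 0+440907+45·62·53 = 588777; k=2: (A..B)·(C..D) → 164610+247033+45·59·53 = 552358; k=3: (A..C)·(D..D) → 374355+0+45·79·53 = 562770.
Best split is after B, i.e. k = 2.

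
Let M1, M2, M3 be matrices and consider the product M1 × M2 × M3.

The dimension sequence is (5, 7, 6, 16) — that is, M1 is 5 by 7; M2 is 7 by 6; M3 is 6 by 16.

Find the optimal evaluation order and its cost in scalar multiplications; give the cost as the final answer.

(M1 × (M2 × M3)): cost 1232.
((M1 × M2) × M3): cost 690.
Optimal: ((M1 × M2) × M3) with cost 690.

690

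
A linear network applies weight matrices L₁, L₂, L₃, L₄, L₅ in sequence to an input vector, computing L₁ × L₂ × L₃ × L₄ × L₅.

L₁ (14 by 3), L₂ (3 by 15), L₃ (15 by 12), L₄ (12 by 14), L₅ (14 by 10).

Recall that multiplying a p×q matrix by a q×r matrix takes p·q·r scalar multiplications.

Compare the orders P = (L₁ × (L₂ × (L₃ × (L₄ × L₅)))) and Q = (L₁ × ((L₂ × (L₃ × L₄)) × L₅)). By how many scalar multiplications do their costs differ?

360

Order P = (L₁ × (L₂ × (L₃ × (L₄ × L₅)))): (L₄ × L₅): 12×14 by 14×10 → 12×10, cost 12·14·10 = 1680; (L₃ × (L₄ × L₅)): 15×12 by 12×10 → 15×10, cost 15·12·10 = 1800; cumulative 3480; (L₂ × (L₃ × (L₄ × L₅))): 3×15 by 15×10 → 3×10, cost 3·15·10 = 450; cumulative 3930; (L₁ × (L₂ × (L₃ × (L₄ × L₅)))): 14×3 by 3×10 → 14×10, cost 14·3·10 = 420; cumulative 4350. Total 4350.
Order Q = (L₁ × ((L₂ × (L₃ × L₄)) × L₅)): (L₃ × L₄): 15×12 by 12×14 → 15×14, cost 15·12·14 = 2520; (L₂ × (L₃ × L₄)): 3×15 by 15×14 → 3×14, cost 3·15·14 = 630; cumulative 3150; ((L₂ × (L₃ × L₄)) × L₅): 3×14 by 14×10 → 3×10, cost 3·14·10 = 420; cumulative 3570; (L₁ × ((L₂ × (L₃ × L₄)) × L₅)): 14×3 by 3×10 → 14×10, cost 14·3·10 = 420; cumulative 3990. Total 3990.
Difference: |4350 − 3990| = 360.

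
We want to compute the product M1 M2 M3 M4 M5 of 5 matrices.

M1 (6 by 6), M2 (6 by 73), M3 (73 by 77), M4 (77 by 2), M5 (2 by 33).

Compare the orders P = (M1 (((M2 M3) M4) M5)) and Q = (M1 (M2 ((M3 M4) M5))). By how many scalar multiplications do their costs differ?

Order P = (M1 (((M2 M3) M4) M5)): (M2 M3): 6×73 by 73×77 → 6×77, cost 6·73·77 = 33726; ((M2 M3) M4): 6×77 by 77×2 → 6×2, cost 6·77·2 = 924; cumulative 34650; (((M2 M3) M4) M5): 6×2 by 2×33 → 6×33, cost 6·2·33 = 396; cumulative 35046; (M1 (((M2 M3) M4) M5)): 6×6 by 6×33 → 6×33, cost 6·6·33 = 1188; cumulative 36234. Total 36234.
Order Q = (M1 (M2 ((M3 M4) M5))): (M3 M4): 73×77 by 77×2 → 73×2, cost 73·77·2 = 11242; ((M3 M4) M5): 73×2 by 2×33 → 73×33, cost 73·2·33 = 4818; cumulative 16060; (M2 ((M3 M4) M5)): 6×73 by 73×33 → 6×33, cost 6·73·33 = 14454; cumulative 30514; (M1 (M2 ((M3 M4) M5))): 6×6 by 6×33 → 6×33, cost 6·6·33 = 1188; cumulative 31702. Total 31702.
Difference: |36234 − 31702| = 4532.

4532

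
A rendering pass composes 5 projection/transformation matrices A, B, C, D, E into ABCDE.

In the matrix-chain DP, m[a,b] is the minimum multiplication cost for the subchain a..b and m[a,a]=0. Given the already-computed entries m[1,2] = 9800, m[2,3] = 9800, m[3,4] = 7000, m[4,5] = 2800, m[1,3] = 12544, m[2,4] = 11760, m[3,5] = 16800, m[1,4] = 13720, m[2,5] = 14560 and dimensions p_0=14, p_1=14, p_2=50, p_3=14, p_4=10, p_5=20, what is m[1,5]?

16520

m[1,5] = min over k∈[1,4] of m[1,k]+m[k+1,5]+p_{0}·p_k·p_{5}.
k=1: 0 + 14560 + 14·14·20 = 18480; k=2: 9800 + 16800 + 14·50·20 = 40600; k=3: 12544 + 2800 + 14·14·20 = 19264; k=4: 13720 + 0 + 14·10·20 = 16520.
Minimum: 16520 at k=4.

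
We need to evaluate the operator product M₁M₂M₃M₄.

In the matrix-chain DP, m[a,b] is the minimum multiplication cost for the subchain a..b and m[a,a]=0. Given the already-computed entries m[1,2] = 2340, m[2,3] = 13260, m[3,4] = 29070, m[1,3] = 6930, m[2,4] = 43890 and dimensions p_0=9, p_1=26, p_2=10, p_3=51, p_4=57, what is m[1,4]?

m[1,4] = min over k∈[1,3] of m[1,k]+m[k+1,4]+p_{0}·p_k·p_{4}.
k=1: 0 + 43890 + 9·26·57 = 57228; k=2: 2340 + 29070 + 9·10·57 = 36540; k=3: 6930 + 0 + 9·51·57 = 33093.
Minimum: 33093 at k=3.

33093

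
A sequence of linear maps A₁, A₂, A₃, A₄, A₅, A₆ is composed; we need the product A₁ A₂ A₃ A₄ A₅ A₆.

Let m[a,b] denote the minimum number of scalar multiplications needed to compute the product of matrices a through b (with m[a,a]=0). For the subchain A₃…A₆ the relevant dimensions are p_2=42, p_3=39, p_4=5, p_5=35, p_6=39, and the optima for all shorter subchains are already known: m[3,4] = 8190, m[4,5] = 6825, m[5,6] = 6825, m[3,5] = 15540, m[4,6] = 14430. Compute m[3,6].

m[3,6] = min over k∈[3,5] of m[3,k]+m[k+1,6]+p_{2}·p_k·p_{6}.
k=3: 0 + 14430 + 42·39·39 = 78312; k=4: 8190 + 6825 + 42·5·39 = 23205; k=5: 15540 + 0 + 42·35·39 = 72870.
Minimum: 23205 at k=4.

23205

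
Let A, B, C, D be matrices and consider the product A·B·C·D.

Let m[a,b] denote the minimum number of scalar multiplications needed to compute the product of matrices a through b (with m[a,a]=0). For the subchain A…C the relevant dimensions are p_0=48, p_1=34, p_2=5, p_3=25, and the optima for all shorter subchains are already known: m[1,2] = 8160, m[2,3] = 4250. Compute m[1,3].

14160

m[1,3] = min over k∈[1,2] of m[1,k]+m[k+1,3]+p_{0}·p_k·p_{3}.
k=1: 0 + 4250 + 48·34·25 = 45050; k=2: 8160 + 0 + 48·5·25 = 14160.
Minimum: 14160 at k=2.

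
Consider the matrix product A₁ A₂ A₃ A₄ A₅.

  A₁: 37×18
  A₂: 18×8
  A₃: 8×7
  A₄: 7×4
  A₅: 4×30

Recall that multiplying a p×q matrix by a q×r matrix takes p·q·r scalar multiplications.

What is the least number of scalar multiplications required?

7904

Adjacent pairs: A₁A₂ = 37·18·8 = 5328; A₂A₃ = 18·8·7 = 1008; A₃A₄ = 8·7·4 = 224; A₄A₅ = 7·4·30 = 840.
Length 3: A₁..A₃: k=1: 0+1008+37·18·7=5670; k=2: 5328+0+37·8·7=7400 → min 5670 | A₂..A₄: k=2: 0+224+18·8·4=800; k=3: 1008+0+18·7·4=1512 → min 800 | A₃..A₅: k=3: 0+840+8·7·30=2520; k=4: 224+0+8·4·30=1184 → min 1184.
Length 4: A₁..A₄: k=1: 0+800+37·18·4=3464; k=2: 5328+224+37·8·4=6736; k=3: 5670+0+37·7·4=6706 → min 3464 | A₂..A₅: k=2: 0+1184+18·8·30=5504; k=3: 1008+840+18·7·30=5628; k=4: 800+0+18·4·30=2960 → min 2960.
Length 5: A₁..A₅: k=1: 0+2960+37·18·30=22940; k=2: 5328+1184+37·8·30=15392; k=3: 5670+840+37·7·30=14280; k=4: 3464+0+37·4·30=7904 → min 7904.
Optimal order: ((A₁ (A₂ (A₃ A₄))) A₅) with cost 7904.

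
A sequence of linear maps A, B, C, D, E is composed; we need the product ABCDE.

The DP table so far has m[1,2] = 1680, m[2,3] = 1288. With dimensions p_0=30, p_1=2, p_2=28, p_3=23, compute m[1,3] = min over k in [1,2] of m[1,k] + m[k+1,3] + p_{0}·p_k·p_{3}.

m[1,3] = min over k∈[1,2] of m[1,k]+m[k+1,3]+p_{0}·p_k·p_{3}.
k=1: 0 + 1288 + 30·2·23 = 2668; k=2: 1680 + 0 + 30·28·23 = 21000.
Minimum: 2668 at k=1.

2668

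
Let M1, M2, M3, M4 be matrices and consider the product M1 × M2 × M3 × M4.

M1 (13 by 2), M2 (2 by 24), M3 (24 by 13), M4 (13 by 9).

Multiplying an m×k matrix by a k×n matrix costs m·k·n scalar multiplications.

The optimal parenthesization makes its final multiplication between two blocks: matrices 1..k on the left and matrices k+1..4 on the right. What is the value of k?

1

Adjacent pairs: M1M2 = 13·2·24 = 624; M2M3 = 2·24·13 = 624; M3M4 = 24·13·9 = 2808.
Length 3: M1..M3: k=1: 0+624+13·2·13=962; k=2: 624+0+13·24·13=4680 → min 962 | M2..M4: k=2: 0+2808+2·24·9=3240; k=3: 624+0+2·13·9=858 → min 858.
Top-level splits: k=1: (M1..M1)·(M2..M4) → 0+858+13·2·9 = 1092; k=2: (M1..M2)·(M3..M4) → 624+2808+13·24·9 = 6240; k=3: (M1..M3)·(M4..M4) → 962+0+13·13·9 = 2483.
Best split is after M1, i.e. k = 1.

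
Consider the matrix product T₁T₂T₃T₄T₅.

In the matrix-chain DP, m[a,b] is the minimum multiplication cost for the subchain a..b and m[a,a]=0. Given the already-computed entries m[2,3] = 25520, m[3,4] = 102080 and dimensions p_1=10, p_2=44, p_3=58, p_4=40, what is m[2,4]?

m[2,4] = min over k∈[2,3] of m[2,k]+m[k+1,4]+p_{1}·p_k·p_{4}.
k=2: 0 + 102080 + 10·44·40 = 119680; k=3: 25520 + 0 + 10·58·40 = 48720.
Minimum: 48720 at k=3.

48720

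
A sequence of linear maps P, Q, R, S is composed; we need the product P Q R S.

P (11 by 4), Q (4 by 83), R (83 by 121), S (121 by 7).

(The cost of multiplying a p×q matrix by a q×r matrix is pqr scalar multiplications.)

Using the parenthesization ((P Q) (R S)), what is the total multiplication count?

(P Q): 11×4 by 4×83 → 11×83, cost 11·4·83 = 3652
(R S): 83×121 by 121×7 → 83×7, cost 83·121·7 = 70301
((P Q) (R S)): 11×83 by 83×7 → 11×7, cost 11·83·7 = 6391; cumulative 80344
Total: 80344 scalar multiplications.

80344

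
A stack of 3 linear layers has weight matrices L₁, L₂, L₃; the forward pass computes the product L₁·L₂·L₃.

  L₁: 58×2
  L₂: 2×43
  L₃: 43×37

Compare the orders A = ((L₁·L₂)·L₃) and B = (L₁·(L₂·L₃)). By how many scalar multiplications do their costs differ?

Order A = ((L₁·L₂)·L₃): (L₁·L₂): 58×2 by 2×43 → 58×43, cost 58·2·43 = 4988; ((L₁·L₂)·L₃): 58×43 by 43×37 → 58×37, cost 58·43·37 = 92278; cumulative 97266. Total 97266.
Order B = (L₁·(L₂·L₃)): (L₂·L₃): 2×43 by 43×37 → 2×37, cost 2·43·37 = 3182; (L₁·(L₂·L₃)): 58×2 by 2×37 → 58×37, cost 58·2·37 = 4292; cumulative 7474. Total 7474.
Difference: |97266 − 7474| = 89792.

89792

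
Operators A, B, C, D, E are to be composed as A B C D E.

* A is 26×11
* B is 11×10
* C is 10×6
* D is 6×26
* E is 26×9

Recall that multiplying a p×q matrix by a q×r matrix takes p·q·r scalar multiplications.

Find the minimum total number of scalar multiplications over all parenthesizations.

5184

Adjacent pairs: AB = 26·11·10 = 2860; BC = 11·10·6 = 660; CD = 10·6·26 = 1560; DE = 6·26·9 = 1404.
Length 3: A..C: k=1: 0+660+26·11·6=2376; k=2: 2860+0+26·10·6=4420 → min 2376 | B..D: k=2: 0+1560+11·10·26=4420; k=3: 660+0+11·6·26=2376 → min 2376 | C..E: k=3: 0+1404+10·6·9=1944; k=4: 1560+0+10·26·9=3900 → min 1944.
Length 4: A..D: k=1: 0+2376+26·11·26=9812; k=2: 2860+1560+26·10·26=11180; k=3: 2376+0+26·6·26=6432 → min 6432 | B..E: k=2: 0+1944+11·10·9=2934; k=3: 660+1404+11·6·9=2658; k=4: 2376+0+11·26·9=4950 → min 2658.
Length 5: A..E: k=1: 0+2658+26·11·9=5232; k=2: 2860+1944+26·10·9=7144; k=3: 2376+1404+26·6·9=5184; k=4: 6432+0+26·26·9=12516 → min 5184.
Optimal order: ((A (B C)) (D E)) with cost 5184.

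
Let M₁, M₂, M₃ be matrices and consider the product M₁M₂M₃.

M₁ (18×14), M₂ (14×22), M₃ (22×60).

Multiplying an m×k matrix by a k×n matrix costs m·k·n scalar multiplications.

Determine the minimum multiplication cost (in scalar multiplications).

29304

Order (M₁(M₂M₃)): (M₂M₃): 14×22 by 22×60 → 14×60, cost 14·22·60 = 18480; (M₁(M₂M₃)): 18×14 by 14×60 → 18×60, cost 18·14·60 = 15120; cumulative 33600. Total 33600.
Order ((M₁M₂)M₃): (M₁M₂): 18×14 by 14×22 → 18×22, cost 18·14·22 = 5544; ((M₁M₂)M₃): 18×22 by 22×60 → 18×60, cost 18·22·60 = 23760; cumulative 29304. Total 29304.
Minimum: 29304.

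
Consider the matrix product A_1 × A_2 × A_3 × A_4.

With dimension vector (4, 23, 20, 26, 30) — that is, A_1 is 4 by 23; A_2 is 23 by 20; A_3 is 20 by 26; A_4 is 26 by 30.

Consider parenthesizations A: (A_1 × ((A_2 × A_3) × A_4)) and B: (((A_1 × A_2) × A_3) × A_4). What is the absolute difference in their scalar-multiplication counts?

25620

Order A = (A_1 × ((A_2 × A_3) × A_4)): (A_2 × A_3): 23×20 by 20×26 → 23×26, cost 23·20·26 = 11960; ((A_2 × A_3) × A_4): 23×26 by 26×30 → 23×30, cost 23·26·30 = 17940; cumulative 29900; (A_1 × ((A_2 × A_3) × A_4)): 4×23 by 23×30 → 4×30, cost 4·23·30 = 2760; cumulative 32660. Total 32660.
Order B = (((A_1 × A_2) × A_3) × A_4): (A_1 × A_2): 4×23 by 23×20 → 4×20, cost 4·23·20 = 1840; ((A_1 × A_2) × A_3): 4×20 by 20×26 → 4×26, cost 4·20·26 = 2080; cumulative 3920; (((A_1 × A_2) × A_3) × A_4): 4×26 by 26×30 → 4×30, cost 4·26·30 = 3120; cumulative 7040. Total 7040.
Difference: |32660 − 7040| = 25620.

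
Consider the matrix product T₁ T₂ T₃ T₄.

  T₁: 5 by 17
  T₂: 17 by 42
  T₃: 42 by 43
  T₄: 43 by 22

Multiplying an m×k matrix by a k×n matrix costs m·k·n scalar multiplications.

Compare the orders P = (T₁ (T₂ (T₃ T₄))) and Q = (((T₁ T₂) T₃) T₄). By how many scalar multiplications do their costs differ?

39980

Order P = (T₁ (T₂ (T₃ T₄))): (T₃ T₄): 42×43 by 43×22 → 42×22, cost 42·43·22 = 39732; (T₂ (T₃ T₄)): 17×42 by 42×22 → 17×22, cost 17·42·22 = 15708; cumulative 55440; (T₁ (T₂ (T₃ T₄))): 5×17 by 17×22 → 5×22, cost 5·17·22 = 1870; cumulative 57310. Total 57310.
Order Q = (((T₁ T₂) T₃) T₄): (T₁ T₂): 5×17 by 17×42 → 5×42, cost 5·17·42 = 3570; ((T₁ T₂) T₃): 5×42 by 42×43 → 5×43, cost 5·42·43 = 9030; cumulative 12600; (((T₁ T₂) T₃) T₄): 5×43 by 43×22 → 5×22, cost 5·43·22 = 4730; cumulative 17330. Total 17330.
Difference: |57310 − 17330| = 39980.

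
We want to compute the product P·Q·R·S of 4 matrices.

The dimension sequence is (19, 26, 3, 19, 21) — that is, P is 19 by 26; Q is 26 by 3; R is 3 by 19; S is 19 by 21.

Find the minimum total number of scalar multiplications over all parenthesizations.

3876

Adjacent pairs: PQ = 19·26·3 = 1482; QR = 26·3·19 = 1482; RS = 3·19·21 = 1197.
Length 3: P..R: k=1: 0+1482+19·26·19=10868; k=2: 1482+0+19·3·19=2565 → min 2565 | Q..S: k=2: 0+1197+26·3·21=2835; k=3: 1482+0+26·19·21=11856 → min 2835.
Length 4: P..S: k=1: 0+2835+19·26·21=13209; k=2: 1482+1197+19·3·21=3876; k=3: 2565+0+19·19·21=10146 → min 3876.
Optimal order: ((P·Q)·(R·S)) with cost 3876.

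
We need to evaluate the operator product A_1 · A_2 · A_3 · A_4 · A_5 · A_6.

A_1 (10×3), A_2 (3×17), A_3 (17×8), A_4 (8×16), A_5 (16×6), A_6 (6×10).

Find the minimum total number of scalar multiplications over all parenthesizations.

1560

Adjacent pairs: A_1A_2 = 10·3·17 = 510; A_2A_3 = 3·17·8 = 408; A_3A_4 = 17·8·16 = 2176; A_4A_5 = 8·16·6 = 768; A_5A_6 = 16·6·10 = 960.
Length 3: A_1..A_3: k=1: 0+408+10·3·8=648; k=2: 510+0+10·17·8=1870 → min 648 | A_2..A_4: k=2: 0+2176+3·17·16=2992; k=3: 408+0+3·8·16=792 → min 792 | A_3..A_5: k=3: 0+768+17·8·6=1584; k=4: 2176+0+17·16·6=3808 → min 1584 | A_4..A_6: k=4: 0+960+8·16·10=2240; k=5: 768+0+8·6·10=1248 → min 1248.
Length 4: A_1..A_4: k=1: 0+792+10·3·16=1272; k=2: 510+2176+10·17·16=5406; k=3: 648+0+10·8·16=1928 → min 1272 | A_2..A_5: k=2: 0+1584+3·17·6=1890; k=3: 408+768+3·8·6=1320; k=4: 792+0+3·16·6=1080 → min 1080 | A_3..A_6: k=3: 0+1248+17·8·10=2608; k=4: 2176+960+17·16·10=5856; k=5: 1584+0+17·6·10=2604 → min 2604.
Length 5: A_1..A_5: k=1: 0+1080+10·3·6=1260; k=2: 510+1584+10·17·6=3114; k=3: 648+768+10·8·6=1896; k=4: 1272+0+10·16·6=2232 → min 1260 | A_2..A_6: k=2: 0+2604+3·17·10=3114; k=3: 408+1248+3·8·10=1896; k=4: 792+960+3·16·10=2232; k=5: 1080+0+3·6·10=1260 → min 1260.
Length 6: A_1..A_6: k=1: 0+1260+10·3·10=1560; k=2: 510+2604+10·17·10=4814; k=3: 648+1248+10·8·10=2696; k=4: 1272+960+10·16·10=3832; k=5: 1260+0+10·6·10=1860 → min 1560.
Optimal order: (A_1 · ((((A_2 · A_3) · A_4) · A_5) · A_6)) with cost 1560.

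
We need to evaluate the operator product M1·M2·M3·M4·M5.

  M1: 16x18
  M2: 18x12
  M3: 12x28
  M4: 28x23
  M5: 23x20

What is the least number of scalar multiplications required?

Adjacent pairs: M1M2 = 16·18·12 = 3456; M2M3 = 18·12·28 = 6048; M3M4 = 12·28·23 = 7728; M4M5 = 28·23·20 = 12880.
Length 3: M1..M3: k=1: 0+6048+16·18·28=14112; k=2: 3456+0+16·12·28=8832 → min 8832 | M2..M4: k=2: 0+7728+18·12·23=12696; k=3: 6048+0+18·28·23=17640 → min 12696 | M3..M5: k=3: 0+12880+12·28·20=19600; k=4: 7728+0+12·23·20=13248 → min 13248.
Length 4: M1..M4: k=1: 0+12696+16·18·23=19320; k=2: 3456+7728+16·12·23=15600; k=3: 8832+0+16·28·23=19136 → min 15600 | M2..M5: k=2: 0+13248+18·12·20=17568; k=3: 6048+12880+18·28·20=29008; k=4: 12696+0+18·23·20=20976 → min 17568.
Length 5: M1..M5: k=1: 0+17568+16·18·20=23328; k=2: 3456+13248+16·12·20=20544; k=3: 8832+12880+16·28·20=30672; k=4: 15600+0+16·23·20=22960 → min 20544.
Optimal order: ((M1·M2)·((M3·M4)·M5)) with cost 20544.

20544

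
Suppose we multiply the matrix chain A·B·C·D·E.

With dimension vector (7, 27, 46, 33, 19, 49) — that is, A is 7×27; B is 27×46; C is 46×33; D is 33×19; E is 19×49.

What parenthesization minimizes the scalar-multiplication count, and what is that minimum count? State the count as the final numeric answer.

Adjacent pairs: AB = 7·27·46 = 8694; BC = 27·46·33 = 40986; CD = 46·33·19 = 28842; DE = 33·19·49 = 30723.
Length 3: A..C: k=1: 0+40986+7·27·33=47223; k=2: 8694+0+7·46·33=19320 → min 19320 | B..D: k=2: 0+28842+27·46·19=52440; k=3: 40986+0+27·33·19=57915 → min 52440 | C..E: k=3: 0+30723+46·33·49=105105; k=4: 28842+0+46·19·49=71668 → min 71668.
Length 4: A..D: k=1: 0+52440+7·27·19=56031; k=2: 8694+28842+7·46·19=43654; k=3: 19320+0+7·33·19=23709 → min 23709 | B..E: k=2: 0+71668+27·46·49=132526; k=3: 40986+30723+27·33·49=115368; k=4: 52440+0+27·19·49=77577 → min 77577.
Length 5: A..E: k=1: 0+77577+7·27·49=86838; k=2: 8694+71668+7·46·49=96140; k=3: 19320+30723+7·33·49=61362; k=4: 23709+0+7·19·49=30226 → min 30226.
Optimal parenthesization: ((((A·B)·C)·D)·E) with cost 30226.

30226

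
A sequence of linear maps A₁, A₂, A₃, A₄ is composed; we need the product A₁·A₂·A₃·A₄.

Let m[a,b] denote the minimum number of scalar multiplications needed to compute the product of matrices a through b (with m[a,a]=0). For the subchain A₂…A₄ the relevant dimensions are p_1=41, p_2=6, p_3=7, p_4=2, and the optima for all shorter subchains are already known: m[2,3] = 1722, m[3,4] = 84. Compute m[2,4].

m[2,4] = min over k∈[2,3] of m[2,k]+m[k+1,4]+p_{1}·p_k·p_{4}.
k=2: 0 + 84 + 41·6·2 = 576; k=3: 1722 + 0 + 41·7·2 = 2296.
Minimum: 576 at k=2.

576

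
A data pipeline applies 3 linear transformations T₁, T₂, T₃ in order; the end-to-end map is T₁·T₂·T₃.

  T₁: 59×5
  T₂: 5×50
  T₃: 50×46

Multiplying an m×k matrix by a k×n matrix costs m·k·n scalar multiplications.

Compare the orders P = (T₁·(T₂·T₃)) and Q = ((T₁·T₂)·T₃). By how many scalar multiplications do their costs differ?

125380

Order P = (T₁·(T₂·T₃)): (T₂·T₃): 5×50 by 50×46 → 5×46, cost 5·50·46 = 11500; (T₁·(T₂·T₃)): 59×5 by 5×46 → 59×46, cost 59·5·46 = 13570; cumulative 25070. Total 25070.
Order Q = ((T₁·T₂)·T₃): (T₁·T₂): 59×5 by 5×50 → 59×50, cost 59·5·50 = 14750; ((T₁·T₂)·T₃): 59×50 by 50×46 → 59×46, cost 59·50·46 = 135700; cumulative 150450. Total 150450.
Difference: |25070 − 150450| = 125380.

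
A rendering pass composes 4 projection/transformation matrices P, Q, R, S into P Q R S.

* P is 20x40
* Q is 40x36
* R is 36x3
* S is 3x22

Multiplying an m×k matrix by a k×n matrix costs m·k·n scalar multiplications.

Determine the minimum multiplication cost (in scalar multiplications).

8040

Adjacent pairs: PQ = 20·40·36 = 28800; QR = 40·36·3 = 4320; RS = 36·3·22 = 2376.
Length 3: P..R: k=1: 0+4320+20·40·3=6720; k=2: 28800+0+20·36·3=30960 → min 6720 | Q..S: k=2: 0+2376+40·36·22=34056; k=3: 4320+0+40·3·22=6960 → min 6960.
Length 4: P..S: k=1: 0+6960+20·40·22=24560; k=2: 28800+2376+20·36·22=47016; k=3: 6720+0+20·3·22=8040 → min 8040.
Optimal order: ((P (Q R)) S) with cost 8040.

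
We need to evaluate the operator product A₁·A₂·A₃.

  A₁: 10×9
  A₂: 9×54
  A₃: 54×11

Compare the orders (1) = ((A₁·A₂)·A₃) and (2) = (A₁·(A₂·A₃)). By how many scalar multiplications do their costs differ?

4464

Order (1) = ((A₁·A₂)·A₃): (A₁·A₂): 10×9 by 9×54 → 10×54, cost 10·9·54 = 4860; ((A₁·A₂)·A₃): 10×54 by 54×11 → 10×11, cost 10·54·11 = 5940; cumulative 10800. Total 10800.
Order (2) = (A₁·(A₂·A₃)): (A₂·A₃): 9×54 by 54×11 → 9×11, cost 9·54·11 = 5346; (A₁·(A₂·A₃)): 10×9 by 9×11 → 10×11, cost 10·9·11 = 990; cumulative 6336. Total 6336.
Difference: |10800 − 6336| = 4464.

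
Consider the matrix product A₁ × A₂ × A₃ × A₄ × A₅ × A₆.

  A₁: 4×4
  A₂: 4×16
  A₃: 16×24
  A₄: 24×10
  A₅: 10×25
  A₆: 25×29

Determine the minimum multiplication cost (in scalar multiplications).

6556

Adjacent pairs: A₁A₂ = 4·4·16 = 256; A₂A₃ = 4·16·24 = 1536; A₃A₄ = 16·24·10 = 3840; A₄A₅ = 24·10·25 = 6000; A₅A₆ = 10·25·29 = 7250.
Length 3: A₁..A₃: k=1: 0+1536+4·4·24=1920; k=2: 256+0+4·16·24=1792 → min 1792 | A₂..A₄: k=2: 0+3840+4·16·10=4480; k=3: 1536+0+4·24·10=2496 → min 2496 | A₃..A₅: k=3: 0+6000+16·24·25=15600; k=4: 3840+0+16·10·25=7840 → min 7840 | A₄..A₆: k=4: 0+7250+24·10·29=14210; k=5: 6000+0+24·25·29=23400 → min 14210.
Length 4: A₁..A₄: k=1: 0+2496+4·4·10=2656; k=2: 256+3840+4·16·10=4736; k=3: 1792+0+4·24·10=2752 → min 2656 | A₂..A₅: k=2: 0+7840+4·16·25=9440; k=3: 1536+6000+4·24·25=9936; k=4: 2496+0+4·10·25=3496 → min 3496 | A₃..A₆: k=3: 0+14210+16·24·29=25346; k=4: 3840+7250+16·10·29=15730; k=5: 7840+0+16·25·29=19440 → min 15730.
Length 5: A₁..A₅: k=1: 0+3496+4·4·25=3896; k=2: 256+7840+4·16·25=9696; k=3: 1792+6000+4·24·25=10192; k=4: 2656+0+4·10·25=3656 → min 3656 | A₂..A₆: k=2: 0+15730+4·16·29=17586; k=3: 1536+14210+4·24·29=18530; k=4: 2496+7250+4·10·29=10906; k=5: 3496+0+4·25·29=6396 → min 6396.
Length 6: A₁..A₆: k=1: 0+6396+4·4·29=6860; k=2: 256+15730+4·16·29=17842; k=3: 1792+14210+4·24·29=18786; k=4: 2656+7250+4·10·29=11066; k=5: 3656+0+4·25·29=6556 → min 6556.
Optimal order: (((A₁ × ((A₂ × A₃) × A₄)) × A₅) × A₆) with cost 6556.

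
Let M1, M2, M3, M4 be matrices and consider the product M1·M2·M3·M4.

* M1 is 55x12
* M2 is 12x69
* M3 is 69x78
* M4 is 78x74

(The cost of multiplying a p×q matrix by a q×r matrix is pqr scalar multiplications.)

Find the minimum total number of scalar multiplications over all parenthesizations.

182688

Adjacent pairs: M1M2 = 55·12·69 = 45540; M2M3 = 12·69·78 = 64584; M3M4 = 69·78·74 = 398268.
Length 3: M1..M3: k=1: 0+64584+55·12·78=116064; k=2: 45540+0+55·69·78=341550 → min 116064 | M2..M4: k=2: 0+398268+12·69·74=459540; k=3: 64584+0+12·78·74=133848 → min 133848.
Length 4: M1..M4: k=1: 0+133848+55·12·74=182688; k=2: 45540+398268+55·69·74=724638; k=3: 116064+0+55·78·74=433524 → min 182688.
Optimal order: (M1·((M2·M3)·M4)) with cost 182688.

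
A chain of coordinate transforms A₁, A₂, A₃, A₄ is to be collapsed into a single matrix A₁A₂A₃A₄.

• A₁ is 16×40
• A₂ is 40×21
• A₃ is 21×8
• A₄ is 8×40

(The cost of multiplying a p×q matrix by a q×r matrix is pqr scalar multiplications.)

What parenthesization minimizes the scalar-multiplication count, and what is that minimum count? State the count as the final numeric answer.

Adjacent pairs: A₁A₂ = 16·40·21 = 13440; A₂A₃ = 40·21·8 = 6720; A₃A₄ = 21·8·40 = 6720.
Length 3: A₁..A₃: k=1: 0+6720+16·40·8=11840; k=2: 13440+0+16·21·8=16128 → min 11840 | A₂..A₄: k=2: 0+6720+40·21·40=40320; k=3: 6720+0+40·8·40=19520 → min 19520.
Length 4: A₁..A₄: k=1: 0+19520+16·40·40=45120; k=2: 13440+6720+16·21·40=33600; k=3: 11840+0+16·8·40=16960 → min 16960.
Optimal parenthesization: ((A₁(A₂A₃))A₄) with cost 16960.

16960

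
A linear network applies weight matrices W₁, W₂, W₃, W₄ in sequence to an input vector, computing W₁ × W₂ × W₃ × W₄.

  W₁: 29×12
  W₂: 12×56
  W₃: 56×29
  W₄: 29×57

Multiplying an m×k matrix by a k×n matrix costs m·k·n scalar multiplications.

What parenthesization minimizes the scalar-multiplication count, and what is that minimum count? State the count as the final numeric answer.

59160

Adjacent pairs: W₁W₂ = 29·12·56 = 19488; W₂W₃ = 12·56·29 = 19488; W₃W₄ = 56·29·57 = 92568.
Length 3: W₁..W₃: k=1: 0+19488+29·12·29=29580; k=2: 19488+0+29·56·29=66584 → min 29580 | W₂..W₄: k=2: 0+92568+12·56·57=130872; k=3: 19488+0+12·29·57=39324 → min 39324.
Length 4: W₁..W₄: k=1: 0+39324+29·12·57=59160; k=2: 19488+92568+29·56·57=204624; k=3: 29580+0+29·29·57=77517 → min 59160.
Optimal parenthesization: (W₁ × ((W₂ × W₃) × W₄)) with cost 59160.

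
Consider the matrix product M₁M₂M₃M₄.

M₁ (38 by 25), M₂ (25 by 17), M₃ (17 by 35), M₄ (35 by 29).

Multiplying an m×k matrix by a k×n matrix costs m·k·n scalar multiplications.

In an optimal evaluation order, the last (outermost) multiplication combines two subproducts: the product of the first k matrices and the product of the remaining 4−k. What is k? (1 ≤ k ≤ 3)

Adjacent pairs: M₁M₂ = 38·25·17 = 16150; M₂M₃ = 25·17·35 = 14875; M₃M₄ = 17·35·29 = 17255.
Length 3: M₁..M₃: k=1: 0+14875+38·25·35=48125; k=2: 16150+0+38·17·35=38760 → min 38760 | M₂..M₄: k=2: 0+17255+25·17·29=29580; k=3: 14875+0+25·35·29=40250 → min 29580.
Top-level splits: k=1: (M₁..M₁)·(M₂..M₄) → 0+29580+38·25·29 = 57130; k=2: (M₁..M₂)·(M₃..M₄) → 16150+17255+38·17·29 = 52139; k=3: (M₁..M₃)·(M₄..M₄) → 38760+0+38·35·29 = 77330.
Best split is after M₂, i.e. k = 2.

2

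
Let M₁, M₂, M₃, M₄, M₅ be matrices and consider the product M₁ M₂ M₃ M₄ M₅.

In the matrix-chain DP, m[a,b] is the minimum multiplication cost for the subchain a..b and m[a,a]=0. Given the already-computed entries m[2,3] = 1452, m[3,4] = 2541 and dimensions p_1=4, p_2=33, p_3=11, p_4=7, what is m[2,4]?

1760

m[2,4] = min over k∈[2,3] of m[2,k]+m[k+1,4]+p_{1}·p_k·p_{4}.
k=2: 0 + 2541 + 4·33·7 = 3465; k=3: 1452 + 0 + 4·11·7 = 1760.
Minimum: 1760 at k=3.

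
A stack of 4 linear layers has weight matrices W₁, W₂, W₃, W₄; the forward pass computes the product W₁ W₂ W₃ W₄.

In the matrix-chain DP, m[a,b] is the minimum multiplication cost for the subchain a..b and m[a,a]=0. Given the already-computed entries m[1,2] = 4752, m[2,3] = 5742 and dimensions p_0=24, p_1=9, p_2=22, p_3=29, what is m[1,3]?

12006

m[1,3] = min over k∈[1,2] of m[1,k]+m[k+1,3]+p_{0}·p_k·p_{3}.
k=1: 0 + 5742 + 24·9·29 = 12006; k=2: 4752 + 0 + 24·22·29 = 20064.
Minimum: 12006 at k=1.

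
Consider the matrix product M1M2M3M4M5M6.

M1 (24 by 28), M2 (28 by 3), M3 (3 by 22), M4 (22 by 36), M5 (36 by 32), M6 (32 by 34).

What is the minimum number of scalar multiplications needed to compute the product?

Adjacent pairs: M1M2 = 24·28·3 = 2016; M2M3 = 28·3·22 = 1848; M3M4 = 3·22·36 = 2376; M4M5 = 22·36·32 = 25344; M5M6 = 36·32·34 = 39168.
Length 3: M1..M3: k=1: 0+1848+24·28·22=16632; k=2: 2016+0+24·3·22=3600 → min 3600 | M2..M4: k=2: 0+2376+28·3·36=5400; k=3: 1848+0+28·22·36=24024 → min 5400 | M3..M5: k=3: 0+25344+3·22·32=27456; k=4: 2376+0+3·36·32=5832 → min 5832 | M4..M6: k=4: 0+39168+22·36·34=66096; k=5: 25344+0+22·32·34=49280 → min 49280.
Length 4: M1..M4: k=1: 0+5400+24·28·36=29592; k=2: 2016+2376+24·3·36=6984; k=3: 3600+0+24·22·36=22608 → min 6984 | M2..M5: k=2: 0+5832+28·3·32=8520; k=3: 1848+25344+28·22·32=46904; k=4: 5400+0+28·36·32=37656 → min 8520 | M3..M6: k=3: 0+49280+3·22·34=51524; k=4: 2376+39168+3·36·34=45216; k=5: 5832+0+3·32·34=9096 → min 9096.
Length 5: M1..M5: k=1: 0+8520+24·28·32=30024; k=2: 2016+5832+24·3·32=10152; k=3: 3600+25344+24·22·32=45840; k=4: 6984+0+24·36·32=34632 → min 10152 | M2..M6: k=2: 0+9096+28·3·34=11952; k=3: 1848+49280+28·22·34=72072; k=4: 5400+39168+28·36·34=78840; k=5: 8520+0+28·32·34=38984 → min 11952.
Length 6: M1..M6: k=1: 0+11952+24·28·34=34800; k=2: 2016+9096+24·3·34=13560; k=3: 3600+49280+24·22·34=70832; k=4: 6984+39168+24·36·34=75528; k=5: 10152+0+24·32·34=36264 → min 13560.
Optimal order: ((M1M2)(((M3M4)M5)M6)) with cost 13560.

13560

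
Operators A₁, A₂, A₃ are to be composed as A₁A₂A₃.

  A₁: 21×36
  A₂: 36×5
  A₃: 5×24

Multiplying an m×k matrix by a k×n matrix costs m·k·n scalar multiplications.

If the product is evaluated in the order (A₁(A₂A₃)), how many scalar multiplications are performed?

(A₂A₃): 36×5 by 5×24 → 36×24, cost 36·5·24 = 4320
(A₁(A₂A₃)): 21×36 by 36×24 → 21×24, cost 21·36·24 = 18144; cumulative 22464
Total: 22464 scalar multiplications.

22464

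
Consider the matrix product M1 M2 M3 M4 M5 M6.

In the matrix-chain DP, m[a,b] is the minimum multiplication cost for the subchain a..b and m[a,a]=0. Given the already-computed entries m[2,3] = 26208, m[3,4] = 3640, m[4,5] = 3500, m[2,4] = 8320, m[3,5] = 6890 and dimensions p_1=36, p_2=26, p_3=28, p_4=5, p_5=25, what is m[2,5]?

12820

m[2,5] = min over k∈[2,4] of m[2,k]+m[k+1,5]+p_{1}·p_k·p_{5}.
k=2: 0 + 6890 + 36·26·25 = 30290; k=3: 26208 + 3500 + 36·28·25 = 54908; k=4: 8320 + 0 + 36·5·25 = 12820.
Minimum: 12820 at k=4.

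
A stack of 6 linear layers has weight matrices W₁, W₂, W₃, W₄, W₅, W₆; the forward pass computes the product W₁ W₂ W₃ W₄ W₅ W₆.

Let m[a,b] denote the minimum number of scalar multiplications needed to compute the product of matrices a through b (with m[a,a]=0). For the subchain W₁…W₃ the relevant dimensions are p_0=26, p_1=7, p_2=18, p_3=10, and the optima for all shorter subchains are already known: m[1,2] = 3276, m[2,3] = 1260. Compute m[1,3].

m[1,3] = min over k∈[1,2] of m[1,k]+m[k+1,3]+p_{0}·p_k·p_{3}.
k=1: 0 + 1260 + 26·7·10 = 3080; k=2: 3276 + 0 + 26·18·10 = 7956.
Minimum: 3080 at k=1.

3080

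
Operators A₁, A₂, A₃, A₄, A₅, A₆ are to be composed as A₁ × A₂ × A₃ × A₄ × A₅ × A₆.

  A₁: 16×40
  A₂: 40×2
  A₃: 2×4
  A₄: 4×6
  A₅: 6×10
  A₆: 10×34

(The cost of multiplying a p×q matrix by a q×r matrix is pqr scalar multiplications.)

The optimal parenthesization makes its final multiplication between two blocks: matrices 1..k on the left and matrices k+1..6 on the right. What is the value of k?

Adjacent pairs: A₁A₂ = 16·40·2 = 1280; A₂A₃ = 40·2·4 = 320; A₃A₄ = 2·4·6 = 48; A₄A₅ = 4·6·10 = 240; A₅A₆ = 6·10·34 = 2040.
Length 3: A₁..A₃: k=1: 0+320+16·40·4=2880; k=2: 1280+0+16·2·4=1408 → min 1408 | A₂..A₄: k=2: 0+48+40·2·6=528; k=3: 320+0+40·4·6=1280 → min 528 | A₃..A₅: k=3: 0+240+2·4·10=320; k=4: 48+0+2·6·10=168 → min 168 | A₄..A₆: k=4: 0+2040+4·6·34=2856; k=5: 240+0+4·10·34=1600 → min 1600.
Length 4: A₁..A₄: k=1: 0+528+16·40·6=4368; k=2: 1280+48+16·2·6=1520; k=3: 1408+0+16·4·6=1792 → min 1520 | A₂..A₅: k=2: 0+168+40·2·10=968; k=3: 320+240+40·4·10=2160; k=4: 528+0+40·6·10=2928 → min 968 | A₃..A₆: k=3: 0+1600+2·4·34=1872; k=4: 48+2040+2·6·34=2496; k=5: 168+0+2·10·34=848 → min 848.
Length 5: A₁..A₅: k=1: 0+968+16·40·10=7368; k=2: 1280+168+16·2·10=1768; k=3: 1408+240+16·4·10=2288; k=4: 1520+0+16·6·10=2480 → min 1768 | A₂..A₆: k=2: 0+848+40·2·34=3568; k=3: 320+1600+40·4·34=7360; k=4: 528+2040+40·6·34=10728; k=5: 968+0+40·10·34=14568 → min 3568.
Top-level splits: k=1: (A₁..A₁)·(A₂..A₆) → 0+3568+16·40·34 = 25328; k=2: (A₁..A₂)·(A₃..A₆) → 1280+848+16·2·34 = 3216; k=3: (A₁..A₃)·(A₄..A₆) → 1408+1600+16·4·34 = 5184; k=4: (A₁..A₄)·(A₅..A₆) → 1520+2040+16·6·34 = 6824; k=5: (A₁..A₅)·(A₆..A₆) → 1768+0+16·10·34 = 7208.
Best split is after A₂, i.e. k = 2.

2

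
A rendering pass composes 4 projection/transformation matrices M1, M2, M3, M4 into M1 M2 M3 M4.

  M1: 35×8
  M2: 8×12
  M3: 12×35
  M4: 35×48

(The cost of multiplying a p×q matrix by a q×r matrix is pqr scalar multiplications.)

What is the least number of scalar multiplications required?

Adjacent pairs: M1M2 = 35·8·12 = 3360; M2M3 = 8·12·35 = 3360; M3M4 = 12·35·48 = 20160.
Length 3: M1..M3: k=1: 0+3360+35·8·35=13160; k=2: 3360+0+35·12·35=18060 → min 13160 | M2..M4: k=2: 0+20160+8·12·48=24768; k=3: 3360+0+8·35·48=16800 → min 16800.
Length 4: M1..M4: k=1: 0+16800+35·8·48=30240; k=2: 3360+20160+35·12·48=43680; k=3: 13160+0+35·35·48=71960 → min 30240.
Optimal order: (M1 ((M2 M3) M4)) with cost 30240.

30240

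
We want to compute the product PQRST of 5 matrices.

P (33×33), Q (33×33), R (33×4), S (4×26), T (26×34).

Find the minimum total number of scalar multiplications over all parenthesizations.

Adjacent pairs: PQ = 33·33·33 = 35937; QR = 33·33·4 = 4356; RS = 33·4·26 = 3432; ST = 4·26·34 = 3536.
Length 3: P..R: k=1: 0+4356+33·33·4=8712; k=2: 35937+0+33·33·4=40293 → min 8712 | Q..S: k=2: 0+3432+33·33·26=31746; k=3: 4356+0+33·4·26=7788 → min 7788 | R..T: k=3: 0+3536+33·4·34=8024; k=4: 3432+0+33·26·34=32604 → min 8024.
Length 4: P..S: k=1: 0+7788+33·33·26=36102; k=2: 35937+3432+33·33·26=67683; k=3: 8712+0+33·4·26=12144 → min 12144 | Q..T: k=2: 0+8024+33·33·34=45050; k=3: 4356+3536+33·4·34=12380; k=4: 7788+0+33·26·34=36960 → min 12380.
Length 5: P..T: k=1: 0+12380+33·33·34=49406; k=2: 35937+8024+33·33·34=80987; k=3: 8712+3536+33·4·34=16736; k=4: 12144+0+33·26·34=41316 → min 16736.
Optimal order: ((P(QR))(ST)) with cost 16736.

16736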